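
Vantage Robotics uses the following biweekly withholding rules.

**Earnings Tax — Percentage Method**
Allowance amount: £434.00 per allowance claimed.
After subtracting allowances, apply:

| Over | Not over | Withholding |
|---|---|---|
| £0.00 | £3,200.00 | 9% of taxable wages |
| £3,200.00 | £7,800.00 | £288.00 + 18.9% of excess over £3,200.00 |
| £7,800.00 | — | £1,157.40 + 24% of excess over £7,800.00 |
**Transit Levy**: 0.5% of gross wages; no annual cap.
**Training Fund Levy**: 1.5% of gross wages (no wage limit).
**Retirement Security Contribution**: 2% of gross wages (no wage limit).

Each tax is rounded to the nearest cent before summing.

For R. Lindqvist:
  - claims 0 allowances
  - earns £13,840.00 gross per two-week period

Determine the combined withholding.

Earnings Tax: taxable = £13,840.00
  £1,157.40 + 24% × (£13,840.00 − £7,800.00) = £1,157.40 + 24% × £6,040.00 = £2,607.00
Transit Levy: 0.5% × £13,840.00 = £69.20
Training Fund Levy: 1.5% × £13,840.00 = £207.60
Retirement Security Contribution: 2% × £13,840.00 = £276.80
Total: £2,607.00 + £69.20 + £207.60 + £276.80 = £3,160.60

£3,160.60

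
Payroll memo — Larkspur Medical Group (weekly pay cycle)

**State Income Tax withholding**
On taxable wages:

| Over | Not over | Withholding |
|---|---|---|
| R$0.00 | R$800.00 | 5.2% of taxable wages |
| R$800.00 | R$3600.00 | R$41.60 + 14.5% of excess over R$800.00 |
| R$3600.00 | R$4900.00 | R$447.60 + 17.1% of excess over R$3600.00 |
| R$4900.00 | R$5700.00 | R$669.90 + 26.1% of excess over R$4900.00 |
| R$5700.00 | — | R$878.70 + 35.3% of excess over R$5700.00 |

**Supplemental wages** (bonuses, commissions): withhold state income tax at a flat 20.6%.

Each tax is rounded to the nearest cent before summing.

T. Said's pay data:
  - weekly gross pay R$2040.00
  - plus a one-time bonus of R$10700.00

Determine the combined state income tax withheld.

State Income Tax: taxable = R$2040.00
  R$41.60 + 14.5% × (R$2040.00 − R$800.00) = R$41.60 + 14.5% × R$1240.00 = R$221.40
Supplemental (20.6% flat on bonus): 20.6% × R$10700.00 = R$2204.20
Total state income tax: R$221.40 + R$2204.20 = R$2425.60

R$2425.60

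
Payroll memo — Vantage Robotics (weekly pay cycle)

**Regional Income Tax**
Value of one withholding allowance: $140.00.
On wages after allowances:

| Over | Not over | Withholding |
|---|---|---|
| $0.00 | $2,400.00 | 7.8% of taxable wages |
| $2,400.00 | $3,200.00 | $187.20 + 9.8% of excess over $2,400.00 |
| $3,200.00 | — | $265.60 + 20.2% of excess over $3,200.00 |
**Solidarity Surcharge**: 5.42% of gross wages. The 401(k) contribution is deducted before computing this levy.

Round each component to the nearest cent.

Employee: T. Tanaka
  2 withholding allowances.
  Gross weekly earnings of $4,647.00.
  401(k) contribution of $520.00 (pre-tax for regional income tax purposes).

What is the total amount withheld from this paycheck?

Regional Income Tax: taxable = $4,647.00 − $520.00 − 2×$140.00 = $3,847.00
  $265.60 + 20.2% × ($3,847.00 − $3,200.00) = $265.60 + 20.2% × $647.00 = $396.29
Solidarity Surcharge: 5.42% × $4,127.00 = $223.68
Total: $396.29 + $223.68 = $619.97

$619.97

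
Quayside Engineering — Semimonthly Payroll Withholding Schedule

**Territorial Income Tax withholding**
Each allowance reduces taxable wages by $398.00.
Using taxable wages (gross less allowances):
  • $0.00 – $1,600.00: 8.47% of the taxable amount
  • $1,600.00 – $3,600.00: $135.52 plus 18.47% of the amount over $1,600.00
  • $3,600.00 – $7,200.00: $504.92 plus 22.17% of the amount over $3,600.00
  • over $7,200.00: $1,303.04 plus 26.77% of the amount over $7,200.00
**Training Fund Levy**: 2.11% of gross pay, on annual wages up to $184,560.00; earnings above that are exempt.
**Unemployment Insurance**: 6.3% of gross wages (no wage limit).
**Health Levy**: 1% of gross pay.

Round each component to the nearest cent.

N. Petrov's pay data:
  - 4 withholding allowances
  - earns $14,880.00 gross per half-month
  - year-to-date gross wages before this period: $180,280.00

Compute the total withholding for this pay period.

Territorial Income Tax: taxable = $14,880.00 − 4×$398.00 = $13,288.00
  $1,303.04 + 26.77% × ($13,288.00 − $7,200.00) = $1,303.04 + 26.77% × $6,088.00 = $2,932.80
Training Fund Levy: cap $184,560.00 − YTD $180,280.00 = $4,280.00 subject; 2.11% × $4,280.00 = $90.31
Unemployment Insurance: 6.3% × $14,880.00 = $937.44
Health Levy: 1% × $14,880.00 = $148.80
Total: $2,932.80 + $90.31 + $937.44 + $148.80 = $4,109.35

$4,109.35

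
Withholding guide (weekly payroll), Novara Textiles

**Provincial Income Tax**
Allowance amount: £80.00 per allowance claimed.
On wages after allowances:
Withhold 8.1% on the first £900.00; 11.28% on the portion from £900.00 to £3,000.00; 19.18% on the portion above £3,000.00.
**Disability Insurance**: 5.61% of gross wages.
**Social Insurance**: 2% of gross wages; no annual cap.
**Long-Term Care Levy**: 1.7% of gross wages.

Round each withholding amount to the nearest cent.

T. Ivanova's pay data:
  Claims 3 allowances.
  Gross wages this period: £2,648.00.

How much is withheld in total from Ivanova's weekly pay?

£489.53

Provincial Income Tax: taxable = £2,648.00 − 3×£80.00 = £2,408.00
  £72.90 + 11.28% × (£2,408.00 − £900.00) = £72.90 + 11.28% × £1,508.00 = £243.00
Disability Insurance: 5.61% × £2,648.00 = £148.55
Social Insurance: 2% × £2,648.00 = £52.96
Long-Term Care Levy: 1.7% × £2,648.00 = £45.02
Total: £243.00 + £148.55 + £52.96 + £45.02 = £489.53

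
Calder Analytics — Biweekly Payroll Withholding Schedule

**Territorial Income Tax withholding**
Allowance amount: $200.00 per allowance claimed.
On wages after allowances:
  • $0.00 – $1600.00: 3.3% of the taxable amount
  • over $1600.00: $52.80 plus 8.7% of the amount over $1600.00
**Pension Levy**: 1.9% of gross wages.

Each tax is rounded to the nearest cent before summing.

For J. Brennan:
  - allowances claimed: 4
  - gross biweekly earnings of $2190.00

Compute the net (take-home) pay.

Territorial Income Tax: taxable = $2190.00 − 4×$200.00 = $1390.00
  3.3% × $1390.00 = $45.87
Pension Levy: 1.9% × $2190.00 = $41.61
Total withheld: $45.87 + $41.61 = $87.48
Net pay: $2190.00 − $87.48 = $2102.52

$2102.52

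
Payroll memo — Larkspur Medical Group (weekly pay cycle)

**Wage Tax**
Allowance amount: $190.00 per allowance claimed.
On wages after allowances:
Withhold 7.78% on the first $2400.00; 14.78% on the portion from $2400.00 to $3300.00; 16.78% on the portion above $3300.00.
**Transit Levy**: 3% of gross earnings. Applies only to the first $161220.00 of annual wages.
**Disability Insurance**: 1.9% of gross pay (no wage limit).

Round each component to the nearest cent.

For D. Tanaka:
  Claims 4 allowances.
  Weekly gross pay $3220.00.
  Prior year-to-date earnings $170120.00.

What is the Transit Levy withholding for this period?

Transit Levy: YTD $170120.00 ≥ cap $161220.00 → $0.00

$0.00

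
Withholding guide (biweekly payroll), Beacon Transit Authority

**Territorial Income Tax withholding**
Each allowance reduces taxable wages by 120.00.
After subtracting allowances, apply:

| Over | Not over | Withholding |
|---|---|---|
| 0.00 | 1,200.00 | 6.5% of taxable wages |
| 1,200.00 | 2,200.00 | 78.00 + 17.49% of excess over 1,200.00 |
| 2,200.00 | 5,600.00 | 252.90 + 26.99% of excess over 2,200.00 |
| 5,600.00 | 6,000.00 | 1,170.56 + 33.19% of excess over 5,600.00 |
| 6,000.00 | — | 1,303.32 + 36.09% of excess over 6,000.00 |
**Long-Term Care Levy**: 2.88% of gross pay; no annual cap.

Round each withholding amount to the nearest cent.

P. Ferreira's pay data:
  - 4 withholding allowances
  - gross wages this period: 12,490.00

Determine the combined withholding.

3,832.04

Territorial Income Tax: taxable = 12,490.00 − 4×120.00 = 12,010.00
  1,303.32 + 36.09% × (12,010.00 − 6,000.00) = 1,303.32 + 36.09% × 6,010.00 = 3,472.33
Long-Term Care Levy: 2.88% × 12,490.00 = 359.71
Total: 3,472.33 + 359.71 = 3,832.04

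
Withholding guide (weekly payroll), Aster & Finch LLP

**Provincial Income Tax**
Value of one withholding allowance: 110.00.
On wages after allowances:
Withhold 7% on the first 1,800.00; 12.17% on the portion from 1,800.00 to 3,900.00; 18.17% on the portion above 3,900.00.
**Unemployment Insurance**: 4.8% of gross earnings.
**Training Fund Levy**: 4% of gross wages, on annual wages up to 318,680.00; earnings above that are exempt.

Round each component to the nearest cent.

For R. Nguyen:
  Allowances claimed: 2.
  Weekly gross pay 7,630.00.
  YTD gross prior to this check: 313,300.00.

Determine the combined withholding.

1,600.78

Provincial Income Tax: taxable = 7,630.00 − 2×110.00 = 7,410.00
  381.57 + 18.17% × (7,410.00 − 3,900.00) = 381.57 + 18.17% × 3,510.00 = 1,019.34
Unemployment Insurance: 4.8% × 7,630.00 = 366.24
Training Fund Levy: cap 318,680.00 − YTD 313,300.00 = 5,380.00 subject; 4% × 5,380.00 = 215.20
Total: 1,019.34 + 366.24 + 215.20 = 1,600.78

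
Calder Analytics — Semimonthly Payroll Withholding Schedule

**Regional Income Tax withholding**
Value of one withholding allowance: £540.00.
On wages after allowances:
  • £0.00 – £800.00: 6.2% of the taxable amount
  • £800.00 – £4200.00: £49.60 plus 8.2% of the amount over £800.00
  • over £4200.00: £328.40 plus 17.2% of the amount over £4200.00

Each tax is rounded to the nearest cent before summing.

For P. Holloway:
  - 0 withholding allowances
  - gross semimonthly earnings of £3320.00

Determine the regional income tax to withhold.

£256.24

Regional Income Tax: taxable = £3320.00
  £49.60 + 8.2% × (£3320.00 − £800.00) = £49.60 + 8.2% × £2520.00 = £256.24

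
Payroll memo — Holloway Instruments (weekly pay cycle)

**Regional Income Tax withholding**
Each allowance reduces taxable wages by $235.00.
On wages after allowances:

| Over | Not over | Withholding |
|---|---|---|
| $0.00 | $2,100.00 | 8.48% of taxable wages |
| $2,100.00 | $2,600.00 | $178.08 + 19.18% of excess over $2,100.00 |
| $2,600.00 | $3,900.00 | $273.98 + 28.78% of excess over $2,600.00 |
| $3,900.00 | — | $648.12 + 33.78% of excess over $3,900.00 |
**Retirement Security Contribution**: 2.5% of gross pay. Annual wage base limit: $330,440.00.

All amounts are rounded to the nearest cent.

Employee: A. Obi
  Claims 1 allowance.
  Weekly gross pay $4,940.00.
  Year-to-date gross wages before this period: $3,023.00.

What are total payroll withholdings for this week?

Regional Income Tax: taxable = $4,940.00 − 1×$235.00 = $4,705.00
  $648.12 + 33.78% × ($4,705.00 − $3,900.00) = $648.12 + 33.78% × $805.00 = $920.05
Retirement Security Contribution: 2.5% × $4,940.00 = $123.50
Total: $920.05 + $123.50 = $1,043.55

$1,043.55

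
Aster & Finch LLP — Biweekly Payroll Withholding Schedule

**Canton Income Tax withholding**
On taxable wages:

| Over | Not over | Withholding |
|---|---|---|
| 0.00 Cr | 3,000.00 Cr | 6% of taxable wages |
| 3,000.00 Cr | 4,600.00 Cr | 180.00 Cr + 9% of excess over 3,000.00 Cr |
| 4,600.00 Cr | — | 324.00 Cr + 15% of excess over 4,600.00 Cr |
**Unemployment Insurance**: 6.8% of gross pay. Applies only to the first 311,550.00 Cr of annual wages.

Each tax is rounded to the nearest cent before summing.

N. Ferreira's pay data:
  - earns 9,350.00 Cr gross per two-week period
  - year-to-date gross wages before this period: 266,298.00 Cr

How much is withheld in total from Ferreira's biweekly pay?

1,672.30 Cr

Canton Income Tax: taxable = 9,350.00 Cr
  324.00 Cr + 15% × (9,350.00 Cr − 4,600.00 Cr) = 324.00 Cr + 15% × 4,750.00 Cr = 1,036.50 Cr
Unemployment Insurance: 6.8% × 9,350.00 Cr = 635.80 Cr
Total: 1,036.50 Cr + 635.80 Cr = 1,672.30 Cr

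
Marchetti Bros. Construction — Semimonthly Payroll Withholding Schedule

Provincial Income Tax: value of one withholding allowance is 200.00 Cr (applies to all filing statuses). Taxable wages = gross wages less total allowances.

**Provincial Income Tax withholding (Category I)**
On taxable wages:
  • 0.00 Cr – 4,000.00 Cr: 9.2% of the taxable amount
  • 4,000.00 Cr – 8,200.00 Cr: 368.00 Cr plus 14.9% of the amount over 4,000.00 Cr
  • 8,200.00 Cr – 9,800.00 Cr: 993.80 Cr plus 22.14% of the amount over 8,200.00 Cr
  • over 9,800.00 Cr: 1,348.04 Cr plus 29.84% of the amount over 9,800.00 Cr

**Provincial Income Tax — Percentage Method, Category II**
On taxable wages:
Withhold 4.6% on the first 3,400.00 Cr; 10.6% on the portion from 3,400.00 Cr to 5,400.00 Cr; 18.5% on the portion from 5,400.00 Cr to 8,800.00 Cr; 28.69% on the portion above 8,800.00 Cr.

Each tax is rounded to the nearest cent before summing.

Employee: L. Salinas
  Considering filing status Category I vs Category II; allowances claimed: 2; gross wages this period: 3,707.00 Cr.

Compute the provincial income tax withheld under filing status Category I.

304.24 Cr

Provincial Income Tax (Category I): taxable = 3,707.00 Cr − 2×200.00 Cr = 3,307.00 Cr
  9.2% × 3,307.00 Cr = 304.24 Cr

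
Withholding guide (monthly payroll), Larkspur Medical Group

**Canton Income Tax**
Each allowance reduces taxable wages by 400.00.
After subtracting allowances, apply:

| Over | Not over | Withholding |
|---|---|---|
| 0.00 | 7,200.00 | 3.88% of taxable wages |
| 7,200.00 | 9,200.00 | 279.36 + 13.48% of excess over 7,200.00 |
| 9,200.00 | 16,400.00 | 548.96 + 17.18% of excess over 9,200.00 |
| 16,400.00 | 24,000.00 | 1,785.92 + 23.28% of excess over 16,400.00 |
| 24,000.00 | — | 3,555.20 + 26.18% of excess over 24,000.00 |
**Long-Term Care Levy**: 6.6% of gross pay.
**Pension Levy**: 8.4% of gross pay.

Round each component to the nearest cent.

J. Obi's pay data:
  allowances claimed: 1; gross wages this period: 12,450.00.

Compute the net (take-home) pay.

9,543.91

Canton Income Tax: taxable = 12,450.00 − 1×400.00 = 12,050.00
  548.96 + 17.18% × (12,050.00 − 9,200.00) = 548.96 + 17.18% × 2,850.00 = 1,038.59
Long-Term Care Levy: 6.6% × 12,450.00 = 821.70
Pension Levy: 8.4% × 12,450.00 = 1,045.80
Total withheld: 1,038.59 + 821.70 + 1,045.80 = 2,906.09
Net pay: 12,450.00 − 2,906.09 = 9,543.91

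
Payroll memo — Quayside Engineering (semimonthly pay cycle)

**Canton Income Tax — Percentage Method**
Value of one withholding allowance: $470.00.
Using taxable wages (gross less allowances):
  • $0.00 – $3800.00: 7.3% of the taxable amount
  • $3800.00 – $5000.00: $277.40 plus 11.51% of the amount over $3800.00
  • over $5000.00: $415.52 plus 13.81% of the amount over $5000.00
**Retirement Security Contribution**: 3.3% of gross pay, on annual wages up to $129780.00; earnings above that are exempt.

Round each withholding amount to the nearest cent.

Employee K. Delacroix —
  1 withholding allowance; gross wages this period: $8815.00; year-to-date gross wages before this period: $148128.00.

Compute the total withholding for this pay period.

$877.46

Canton Income Tax: taxable = $8815.00 − 1×$470.00 = $8345.00
  $415.52 + 13.81% × ($8345.00 − $5000.00) = $415.52 + 13.81% × $3345.00 = $877.46
Retirement Security Contribution: YTD $148128.00 ≥ cap $129780.00 → $0.00
Total: $877.46 + $0.00 = $877.46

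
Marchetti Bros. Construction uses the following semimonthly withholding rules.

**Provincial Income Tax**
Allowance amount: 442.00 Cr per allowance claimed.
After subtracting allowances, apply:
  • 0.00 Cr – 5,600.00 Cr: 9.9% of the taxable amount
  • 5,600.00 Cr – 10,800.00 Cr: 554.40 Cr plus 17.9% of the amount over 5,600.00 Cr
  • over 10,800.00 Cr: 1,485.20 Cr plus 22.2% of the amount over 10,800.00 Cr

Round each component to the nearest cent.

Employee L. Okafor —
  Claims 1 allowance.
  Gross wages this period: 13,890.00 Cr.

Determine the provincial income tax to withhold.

Provincial Income Tax: taxable = 13,890.00 Cr − 1×442.00 Cr = 13,448.00 Cr
  1,485.20 Cr + 22.2% × (13,448.00 Cr − 10,800.00 Cr) = 1,485.20 Cr + 22.2% × 2,648.00 Cr = 2,073.06 Cr

2,073.06 Cr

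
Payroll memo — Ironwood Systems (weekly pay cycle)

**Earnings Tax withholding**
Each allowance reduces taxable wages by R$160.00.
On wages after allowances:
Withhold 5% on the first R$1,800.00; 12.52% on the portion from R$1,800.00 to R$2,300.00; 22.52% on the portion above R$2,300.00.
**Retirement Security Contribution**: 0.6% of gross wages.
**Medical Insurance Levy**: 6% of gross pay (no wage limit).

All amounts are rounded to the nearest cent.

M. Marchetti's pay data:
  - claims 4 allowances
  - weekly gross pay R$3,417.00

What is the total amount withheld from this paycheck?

R$485.54

Earnings Tax: taxable = R$3,417.00 − 4×R$160.00 = R$2,777.00
  R$152.60 + 22.52% × (R$2,777.00 − R$2,300.00) = R$152.60 + 22.52% × R$477.00 = R$260.02
Retirement Security Contribution: 0.6% × R$3,417.00 = R$20.50
Medical Insurance Levy: 6% × R$3,417.00 = R$205.02
Total: R$260.02 + R$20.50 + R$205.02 = R$485.54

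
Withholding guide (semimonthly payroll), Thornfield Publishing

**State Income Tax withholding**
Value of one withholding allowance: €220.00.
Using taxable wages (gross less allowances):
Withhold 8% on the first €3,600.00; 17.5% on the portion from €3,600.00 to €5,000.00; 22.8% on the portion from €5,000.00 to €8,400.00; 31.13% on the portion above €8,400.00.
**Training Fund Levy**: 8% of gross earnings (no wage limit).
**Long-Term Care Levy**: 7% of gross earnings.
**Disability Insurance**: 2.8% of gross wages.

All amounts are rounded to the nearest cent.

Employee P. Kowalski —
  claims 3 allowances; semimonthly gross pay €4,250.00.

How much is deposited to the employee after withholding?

State Income Tax: taxable = €4,250.00 − 3×€220.00 = €3,590.00
  8% × €3,590.00 = €287.20
Training Fund Levy: 8% × €4,250.00 = €340.00
Long-Term Care Levy: 7% × €4,250.00 = €297.50
Disability Insurance: 2.8% × €4,250.00 = €119.00
Total withheld: €287.20 + €340.00 + €297.50 + €119.00 = €1,043.70
Net pay: €4,250.00 − €1,043.70 = €3,206.30

€3,206.30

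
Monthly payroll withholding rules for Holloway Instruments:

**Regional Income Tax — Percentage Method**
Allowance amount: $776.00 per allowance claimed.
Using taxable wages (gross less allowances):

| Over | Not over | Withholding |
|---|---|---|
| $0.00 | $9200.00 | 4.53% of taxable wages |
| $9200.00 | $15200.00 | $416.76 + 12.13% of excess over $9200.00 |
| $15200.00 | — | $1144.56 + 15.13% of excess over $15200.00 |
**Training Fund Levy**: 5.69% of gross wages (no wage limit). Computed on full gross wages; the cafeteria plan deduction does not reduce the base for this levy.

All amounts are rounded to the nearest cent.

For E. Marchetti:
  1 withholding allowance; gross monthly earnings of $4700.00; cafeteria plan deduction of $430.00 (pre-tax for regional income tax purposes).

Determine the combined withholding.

Regional Income Tax: taxable = $4700.00 − $430.00 − 1×$776.00 = $3494.00
  4.53% × $3494.00 = $158.28
Training Fund Levy: 5.69% × $4700.00 = $267.43
Total: $158.28 + $267.43 = $425.71

$425.71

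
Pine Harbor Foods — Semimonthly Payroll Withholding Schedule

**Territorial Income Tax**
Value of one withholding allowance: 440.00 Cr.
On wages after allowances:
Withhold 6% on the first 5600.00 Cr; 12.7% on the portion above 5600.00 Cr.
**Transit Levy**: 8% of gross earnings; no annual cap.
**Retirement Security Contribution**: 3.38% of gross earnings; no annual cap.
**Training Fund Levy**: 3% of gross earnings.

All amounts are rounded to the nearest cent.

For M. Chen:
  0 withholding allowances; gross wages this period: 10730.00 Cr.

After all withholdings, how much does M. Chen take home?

Territorial Income Tax: taxable = 10730.00 Cr
  336.00 Cr + 12.7% × (10730.00 Cr − 5600.00 Cr) = 336.00 Cr + 12.7% × 5130.00 Cr = 987.51 Cr
Transit Levy: 8% × 10730.00 Cr = 858.40 Cr
Retirement Security Contribution: 3.38% × 10730.00 Cr = 362.67 Cr
Training Fund Levy: 3% × 10730.00 Cr = 321.90 Cr
Total withheld: 987.51 Cr + 858.40 Cr + 362.67 Cr + 321.90 Cr = 2530.48 Cr
Net pay: 10730.00 Cr − 2530.48 Cr = 8199.52 Cr

8199.52 Cr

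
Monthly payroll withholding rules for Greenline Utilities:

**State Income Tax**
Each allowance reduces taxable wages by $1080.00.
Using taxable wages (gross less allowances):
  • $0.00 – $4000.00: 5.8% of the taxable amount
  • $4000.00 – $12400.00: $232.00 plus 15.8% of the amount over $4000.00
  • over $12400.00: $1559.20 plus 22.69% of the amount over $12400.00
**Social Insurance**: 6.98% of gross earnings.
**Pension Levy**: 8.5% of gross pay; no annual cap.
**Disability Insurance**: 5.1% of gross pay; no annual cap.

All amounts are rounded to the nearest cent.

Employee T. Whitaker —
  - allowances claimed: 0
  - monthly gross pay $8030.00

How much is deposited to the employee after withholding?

State Income Tax: taxable = $8030.00
  $232.00 + 15.8% × ($8030.00 − $4000.00) = $232.00 + 15.8% × $4030.00 = $868.74
Social Insurance: 6.98% × $8030.00 = $560.49
Pension Levy: 8.5% × $8030.00 = $682.55
Disability Insurance: 5.1% × $8030.00 = $409.53
Total withheld: $868.74 + $560.49 + $682.55 + $409.53 = $2521.31
Net pay: $8030.00 − $2521.31 = $5508.69

$5508.69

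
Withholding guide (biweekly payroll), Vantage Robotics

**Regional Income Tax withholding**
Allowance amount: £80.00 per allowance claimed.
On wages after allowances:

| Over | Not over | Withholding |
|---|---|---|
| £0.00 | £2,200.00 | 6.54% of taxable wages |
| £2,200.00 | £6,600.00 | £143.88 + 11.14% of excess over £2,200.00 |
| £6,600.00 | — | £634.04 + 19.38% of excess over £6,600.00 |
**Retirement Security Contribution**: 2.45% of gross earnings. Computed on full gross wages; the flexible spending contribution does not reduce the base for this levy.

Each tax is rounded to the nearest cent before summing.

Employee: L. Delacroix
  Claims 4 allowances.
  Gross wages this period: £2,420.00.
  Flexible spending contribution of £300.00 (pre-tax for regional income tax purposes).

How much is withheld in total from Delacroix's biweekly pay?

£177.01

Regional Income Tax: taxable = £2,420.00 − £300.00 − 4×£80.00 = £1,800.00
  6.54% × £1,800.00 = £117.72
Retirement Security Contribution: 2.45% × £2,420.00 = £59.29
Total: £117.72 + £59.29 = £177.01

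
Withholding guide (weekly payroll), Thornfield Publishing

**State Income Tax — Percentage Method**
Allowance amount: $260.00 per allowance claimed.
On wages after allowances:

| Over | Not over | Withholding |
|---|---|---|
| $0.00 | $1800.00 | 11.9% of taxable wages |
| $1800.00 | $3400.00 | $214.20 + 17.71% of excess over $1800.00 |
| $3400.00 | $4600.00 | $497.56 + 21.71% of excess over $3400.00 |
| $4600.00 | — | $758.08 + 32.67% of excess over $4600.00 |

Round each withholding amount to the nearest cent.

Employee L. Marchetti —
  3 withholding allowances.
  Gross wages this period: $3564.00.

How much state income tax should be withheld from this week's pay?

$388.47

State Income Tax: taxable = $3564.00 − 3×$260.00 = $2784.00
  $214.20 + 17.71% × ($2784.00 − $1800.00) = $214.20 + 17.71% × $984.00 = $388.47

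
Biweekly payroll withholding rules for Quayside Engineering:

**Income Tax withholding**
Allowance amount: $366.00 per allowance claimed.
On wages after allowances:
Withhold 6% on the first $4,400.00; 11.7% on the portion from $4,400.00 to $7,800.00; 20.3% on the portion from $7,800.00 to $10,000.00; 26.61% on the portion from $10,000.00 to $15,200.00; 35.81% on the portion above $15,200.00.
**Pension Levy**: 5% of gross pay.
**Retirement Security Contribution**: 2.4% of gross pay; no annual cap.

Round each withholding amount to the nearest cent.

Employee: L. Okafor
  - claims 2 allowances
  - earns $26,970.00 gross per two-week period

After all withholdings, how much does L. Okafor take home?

Income Tax: taxable = $26,970.00 − 2×$366.00 = $26,238.00
  $2,492.12 + 35.81% × ($26,238.00 − $15,200.00) = $2,492.12 + 35.81% × $11,038.00 = $6,444.83
Pension Levy: 5% × $26,970.00 = $1,348.50
Retirement Security Contribution: 2.4% × $26,970.00 = $647.28
Total withheld: $6,444.83 + $1,348.50 + $647.28 = $8,440.61
Net pay: $26,970.00 − $8,440.61 = $18,529.39

$18,529.39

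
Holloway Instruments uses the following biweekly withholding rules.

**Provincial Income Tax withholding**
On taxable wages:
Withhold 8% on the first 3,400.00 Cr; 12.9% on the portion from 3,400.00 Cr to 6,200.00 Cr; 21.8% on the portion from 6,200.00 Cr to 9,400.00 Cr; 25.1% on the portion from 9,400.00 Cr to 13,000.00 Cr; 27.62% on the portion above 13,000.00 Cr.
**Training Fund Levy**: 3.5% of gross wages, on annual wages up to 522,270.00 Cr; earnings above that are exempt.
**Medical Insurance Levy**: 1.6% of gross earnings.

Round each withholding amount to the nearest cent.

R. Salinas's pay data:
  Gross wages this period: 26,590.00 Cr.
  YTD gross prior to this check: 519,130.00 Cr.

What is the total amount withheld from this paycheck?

Provincial Income Tax: taxable = 26,590.00 Cr
  2,234.40 Cr + 27.62% × (26,590.00 Cr − 13,000.00 Cr) = 2,234.40 Cr + 27.62% × 13,590.00 Cr = 5,987.96 Cr
Training Fund Levy: cap 522,270.00 Cr − YTD 519,130.00 Cr = 3,140.00 Cr subject; 3.5% × 3,140.00 Cr = 109.90 Cr
Medical Insurance Levy: 1.6% × 26,590.00 Cr = 425.44 Cr
Total: 5,987.96 Cr + 109.90 Cr + 425.44 Cr = 6,523.30 Cr

6,523.30 Cr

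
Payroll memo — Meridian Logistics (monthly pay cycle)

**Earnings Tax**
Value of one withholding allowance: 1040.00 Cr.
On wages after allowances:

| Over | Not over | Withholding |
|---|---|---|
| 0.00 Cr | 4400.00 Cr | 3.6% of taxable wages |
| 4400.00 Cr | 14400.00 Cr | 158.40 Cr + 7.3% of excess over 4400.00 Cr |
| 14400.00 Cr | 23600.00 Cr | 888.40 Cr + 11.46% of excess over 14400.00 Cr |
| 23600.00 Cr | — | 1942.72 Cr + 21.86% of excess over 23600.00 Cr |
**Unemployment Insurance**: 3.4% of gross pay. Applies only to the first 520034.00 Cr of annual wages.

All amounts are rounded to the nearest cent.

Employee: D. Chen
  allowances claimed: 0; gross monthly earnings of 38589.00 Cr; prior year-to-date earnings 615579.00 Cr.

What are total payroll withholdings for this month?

Earnings Tax: taxable = 38589.00 Cr
  1942.72 Cr + 21.86% × (38589.00 Cr − 23600.00 Cr) = 1942.72 Cr + 21.86% × 14989.00 Cr = 5219.32 Cr
Unemployment Insurance: YTD 615579.00 Cr ≥ cap 520034.00 Cr → 0.00 Cr
Total: 5219.32 Cr + 0.00 Cr = 5219.32 Cr

5219.32 Cr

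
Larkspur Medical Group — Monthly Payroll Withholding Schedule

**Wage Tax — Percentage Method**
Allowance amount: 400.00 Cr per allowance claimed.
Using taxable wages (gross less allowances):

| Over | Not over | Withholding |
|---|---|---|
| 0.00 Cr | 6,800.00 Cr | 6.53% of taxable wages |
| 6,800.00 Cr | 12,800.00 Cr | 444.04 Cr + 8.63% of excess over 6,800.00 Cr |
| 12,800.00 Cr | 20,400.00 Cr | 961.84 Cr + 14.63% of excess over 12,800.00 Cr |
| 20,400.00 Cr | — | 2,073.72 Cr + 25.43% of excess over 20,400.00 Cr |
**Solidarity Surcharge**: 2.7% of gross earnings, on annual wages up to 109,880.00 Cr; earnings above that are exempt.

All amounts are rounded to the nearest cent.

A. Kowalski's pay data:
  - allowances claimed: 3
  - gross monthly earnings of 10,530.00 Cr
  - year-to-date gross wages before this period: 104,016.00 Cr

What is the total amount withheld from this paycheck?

820.71 Cr

Wage Tax: taxable = 10,530.00 Cr − 3×400.00 Cr = 9,330.00 Cr
  444.04 Cr + 8.63% × (9,330.00 Cr − 6,800.00 Cr) = 444.04 Cr + 8.63% × 2,530.00 Cr = 662.38 Cr
Solidarity Surcharge: cap 109,880.00 Cr − YTD 104,016.00 Cr = 5,864.00 Cr subject; 2.7% × 5,864.00 Cr = 158.33 Cr
Total: 662.38 Cr + 158.33 Cr = 820.71 Cr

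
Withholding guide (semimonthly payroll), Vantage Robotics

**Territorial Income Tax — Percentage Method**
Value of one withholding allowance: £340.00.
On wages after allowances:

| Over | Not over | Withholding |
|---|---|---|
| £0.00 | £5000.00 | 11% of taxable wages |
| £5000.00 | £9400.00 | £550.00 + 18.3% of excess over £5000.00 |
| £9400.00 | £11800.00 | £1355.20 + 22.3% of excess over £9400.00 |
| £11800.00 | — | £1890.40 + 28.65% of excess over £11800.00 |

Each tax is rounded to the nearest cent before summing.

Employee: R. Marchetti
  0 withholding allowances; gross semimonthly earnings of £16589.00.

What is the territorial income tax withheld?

Territorial Income Tax: taxable = £16589.00
  £1890.40 + 28.65% × (£16589.00 − £11800.00) = £1890.40 + 28.65% × £4789.00 = £3262.45

£3262.45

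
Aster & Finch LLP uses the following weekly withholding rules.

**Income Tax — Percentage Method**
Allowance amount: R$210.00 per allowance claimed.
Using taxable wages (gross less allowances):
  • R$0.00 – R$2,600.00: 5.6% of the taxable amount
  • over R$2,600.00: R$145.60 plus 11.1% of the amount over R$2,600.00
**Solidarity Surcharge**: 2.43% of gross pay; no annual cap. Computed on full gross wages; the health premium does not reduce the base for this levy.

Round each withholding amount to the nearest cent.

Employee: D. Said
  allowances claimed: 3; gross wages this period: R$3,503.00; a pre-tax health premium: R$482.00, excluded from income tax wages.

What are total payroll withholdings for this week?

R$219.02

Income Tax: taxable = R$3,503.00 − R$482.00 − 3×R$210.00 = R$2,391.00
  5.6% × R$2,391.00 = R$133.90
Solidarity Surcharge: 2.43% × R$3,503.00 = R$85.12
Total: R$133.90 + R$85.12 = R$219.02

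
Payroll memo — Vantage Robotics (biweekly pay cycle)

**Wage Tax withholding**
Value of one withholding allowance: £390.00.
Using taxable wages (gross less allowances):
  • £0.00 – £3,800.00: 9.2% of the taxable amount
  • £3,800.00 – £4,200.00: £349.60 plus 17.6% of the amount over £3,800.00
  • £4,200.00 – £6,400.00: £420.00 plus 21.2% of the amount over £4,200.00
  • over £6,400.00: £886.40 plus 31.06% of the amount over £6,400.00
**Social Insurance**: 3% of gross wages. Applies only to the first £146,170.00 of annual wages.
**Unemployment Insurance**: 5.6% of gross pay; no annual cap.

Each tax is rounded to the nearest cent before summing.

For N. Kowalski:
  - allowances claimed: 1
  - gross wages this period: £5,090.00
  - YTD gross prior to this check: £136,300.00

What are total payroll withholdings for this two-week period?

£963.74

Wage Tax: taxable = £5,090.00 − 1×£390.00 = £4,700.00
  £420.00 + 21.2% × (£4,700.00 − £4,200.00) = £420.00 + 21.2% × £500.00 = £526.00
Social Insurance: 3% × £5,090.00 = £152.70
Unemployment Insurance: 5.6% × £5,090.00 = £285.04
Total: £526.00 + £152.70 + £285.04 = £963.74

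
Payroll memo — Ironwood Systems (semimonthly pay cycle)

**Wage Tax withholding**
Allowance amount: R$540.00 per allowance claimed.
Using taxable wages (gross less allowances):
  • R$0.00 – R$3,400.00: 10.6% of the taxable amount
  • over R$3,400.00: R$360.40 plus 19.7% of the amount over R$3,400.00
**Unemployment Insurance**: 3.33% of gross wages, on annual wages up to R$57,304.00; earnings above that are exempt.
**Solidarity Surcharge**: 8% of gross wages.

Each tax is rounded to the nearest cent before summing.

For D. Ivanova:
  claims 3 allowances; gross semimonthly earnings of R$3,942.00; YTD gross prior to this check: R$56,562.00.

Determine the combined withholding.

Wage Tax: taxable = R$3,942.00 − 3×R$540.00 = R$2,322.00
  10.6% × R$2,322.00 = R$246.13
Unemployment Insurance: cap R$57,304.00 − YTD R$56,562.00 = R$742.00 subject; 3.33% × R$742.00 = R$24.71
Solidarity Surcharge: 8% × R$3,942.00 = R$315.36
Total: R$246.13 + R$24.71 + R$315.36 = R$586.20

R$586.20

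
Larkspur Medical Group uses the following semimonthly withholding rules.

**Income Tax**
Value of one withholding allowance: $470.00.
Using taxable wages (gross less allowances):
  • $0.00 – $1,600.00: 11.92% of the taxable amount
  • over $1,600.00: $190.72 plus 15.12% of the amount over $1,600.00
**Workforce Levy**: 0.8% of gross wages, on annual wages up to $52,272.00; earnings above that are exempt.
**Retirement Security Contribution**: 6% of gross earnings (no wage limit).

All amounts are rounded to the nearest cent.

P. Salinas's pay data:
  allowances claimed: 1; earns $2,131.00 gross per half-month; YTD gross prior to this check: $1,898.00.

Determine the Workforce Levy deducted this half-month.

Workforce Levy: 0.8% × $2,131.00 = $17.05

$17.05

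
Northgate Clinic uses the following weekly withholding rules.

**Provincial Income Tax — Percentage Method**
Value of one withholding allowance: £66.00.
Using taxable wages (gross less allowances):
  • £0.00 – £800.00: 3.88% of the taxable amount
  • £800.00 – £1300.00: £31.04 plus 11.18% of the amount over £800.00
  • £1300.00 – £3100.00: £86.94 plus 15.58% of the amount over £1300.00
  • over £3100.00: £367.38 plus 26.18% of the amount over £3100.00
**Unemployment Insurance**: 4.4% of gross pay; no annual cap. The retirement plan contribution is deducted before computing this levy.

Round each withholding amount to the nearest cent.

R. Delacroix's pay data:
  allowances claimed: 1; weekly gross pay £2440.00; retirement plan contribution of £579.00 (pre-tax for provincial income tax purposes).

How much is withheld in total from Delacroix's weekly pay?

£245.94

Provincial Income Tax: taxable = £2440.00 − £579.00 − 1×£66.00 = £1795.00
  £86.94 + 15.58% × (£1795.00 − £1300.00) = £86.94 + 15.58% × £495.00 = £164.06
Unemployment Insurance: 4.4% × £1861.00 = £81.88
Total: £164.06 + £81.88 = £245.94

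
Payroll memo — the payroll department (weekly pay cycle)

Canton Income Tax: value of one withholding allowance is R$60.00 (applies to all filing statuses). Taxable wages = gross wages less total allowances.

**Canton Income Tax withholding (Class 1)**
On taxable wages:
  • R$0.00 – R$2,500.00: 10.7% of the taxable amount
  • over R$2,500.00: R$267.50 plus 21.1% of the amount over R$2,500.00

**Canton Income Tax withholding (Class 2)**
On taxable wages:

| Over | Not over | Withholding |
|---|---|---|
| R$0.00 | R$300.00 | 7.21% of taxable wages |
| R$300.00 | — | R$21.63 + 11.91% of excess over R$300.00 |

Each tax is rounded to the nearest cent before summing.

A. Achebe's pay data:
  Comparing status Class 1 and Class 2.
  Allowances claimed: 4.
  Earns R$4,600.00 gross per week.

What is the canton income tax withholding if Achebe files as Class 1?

Canton Income Tax (Class 1): taxable = R$4,600.00 − 4×R$60.00 = R$4,360.00
  R$267.50 + 21.1% × (R$4,360.00 − R$2,500.00) = R$267.50 + 21.1% × R$1,860.00 = R$659.96

R$659.96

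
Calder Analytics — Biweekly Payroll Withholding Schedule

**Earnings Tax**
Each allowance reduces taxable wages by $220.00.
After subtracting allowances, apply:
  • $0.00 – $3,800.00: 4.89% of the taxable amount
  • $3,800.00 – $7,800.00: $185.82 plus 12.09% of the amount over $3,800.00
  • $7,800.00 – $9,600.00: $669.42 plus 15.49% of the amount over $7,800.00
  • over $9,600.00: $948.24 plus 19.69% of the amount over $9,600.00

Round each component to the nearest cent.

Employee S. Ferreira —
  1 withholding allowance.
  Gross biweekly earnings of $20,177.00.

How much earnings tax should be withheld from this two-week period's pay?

$2,987.53

Earnings Tax: taxable = $20,177.00 − 1×$220.00 = $19,957.00
  $948.24 + 19.69% × ($19,957.00 − $9,600.00) = $948.24 + 19.69% × $10,357.00 = $2,987.53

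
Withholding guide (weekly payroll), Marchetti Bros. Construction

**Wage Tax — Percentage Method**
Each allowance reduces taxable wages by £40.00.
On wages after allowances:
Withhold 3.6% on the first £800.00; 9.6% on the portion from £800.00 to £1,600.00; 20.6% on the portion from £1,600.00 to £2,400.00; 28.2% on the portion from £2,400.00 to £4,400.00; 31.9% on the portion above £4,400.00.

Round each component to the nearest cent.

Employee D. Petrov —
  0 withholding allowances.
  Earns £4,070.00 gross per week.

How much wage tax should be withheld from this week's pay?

£741.34

Wage Tax: taxable = £4,070.00
  £270.40 + 28.2% × (£4,070.00 − £2,400.00) = £270.40 + 28.2% × £1,670.00 = £741.34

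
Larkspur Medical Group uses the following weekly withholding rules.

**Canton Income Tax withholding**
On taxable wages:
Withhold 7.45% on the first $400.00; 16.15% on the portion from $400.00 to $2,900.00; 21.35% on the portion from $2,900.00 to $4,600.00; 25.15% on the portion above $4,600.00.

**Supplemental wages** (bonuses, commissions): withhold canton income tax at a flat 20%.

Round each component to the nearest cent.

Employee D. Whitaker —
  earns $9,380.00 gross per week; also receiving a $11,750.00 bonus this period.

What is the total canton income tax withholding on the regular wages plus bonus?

$4,348.67

Canton Income Tax: taxable = $9,380.00
  $796.50 + 25.15% × ($9,380.00 − $4,600.00) = $796.50 + 25.15% × $4,780.00 = $1,998.67
Supplemental (20% flat on bonus): 20% × $11,750.00 = $2,350.00
Total canton income tax: $1,998.67 + $2,350.00 = $4,348.67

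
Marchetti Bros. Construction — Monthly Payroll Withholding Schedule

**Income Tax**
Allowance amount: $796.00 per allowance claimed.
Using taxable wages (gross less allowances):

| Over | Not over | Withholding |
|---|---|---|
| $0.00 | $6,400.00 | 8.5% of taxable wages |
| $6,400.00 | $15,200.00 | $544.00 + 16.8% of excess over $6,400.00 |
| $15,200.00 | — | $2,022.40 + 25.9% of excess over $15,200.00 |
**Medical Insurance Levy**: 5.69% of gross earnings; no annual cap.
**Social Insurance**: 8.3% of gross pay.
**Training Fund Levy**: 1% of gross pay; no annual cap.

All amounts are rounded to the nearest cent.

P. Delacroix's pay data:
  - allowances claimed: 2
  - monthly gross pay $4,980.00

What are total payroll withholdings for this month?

Income Tax: taxable = $4,980.00 − 2×$796.00 = $3,388.00
  8.5% × $3,388.00 = $287.98
Medical Insurance Levy: 5.69% × $4,980.00 = $283.36
Social Insurance: 8.3% × $4,980.00 = $413.34
Training Fund Levy: 1% × $4,980.00 = $49.80
Total: $287.98 + $283.36 + $413.34 + $49.80 = $1,034.48

$1,034.48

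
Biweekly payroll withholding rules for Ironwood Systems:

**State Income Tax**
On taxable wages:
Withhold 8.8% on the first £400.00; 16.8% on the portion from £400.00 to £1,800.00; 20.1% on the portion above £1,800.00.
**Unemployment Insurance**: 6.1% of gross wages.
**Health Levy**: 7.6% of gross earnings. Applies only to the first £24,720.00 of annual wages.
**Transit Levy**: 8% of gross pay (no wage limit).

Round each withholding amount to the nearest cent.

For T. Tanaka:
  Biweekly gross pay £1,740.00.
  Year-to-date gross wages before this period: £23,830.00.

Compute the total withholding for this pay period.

State Income Tax: taxable = £1,740.00
  £35.20 + 16.8% × (£1,740.00 − £400.00) = £35.20 + 16.8% × £1,340.00 = £260.32
Unemployment Insurance: 6.1% × £1,740.00 = £106.14
Health Levy: cap £24,720.00 − YTD £23,830.00 = £890.00 subject; 7.6% × £890.00 = £67.64
Transit Levy: 8% × £1,740.00 = £139.20
Total: £260.32 + £106.14 + £67.64 + £139.20 = £573.30

£573.30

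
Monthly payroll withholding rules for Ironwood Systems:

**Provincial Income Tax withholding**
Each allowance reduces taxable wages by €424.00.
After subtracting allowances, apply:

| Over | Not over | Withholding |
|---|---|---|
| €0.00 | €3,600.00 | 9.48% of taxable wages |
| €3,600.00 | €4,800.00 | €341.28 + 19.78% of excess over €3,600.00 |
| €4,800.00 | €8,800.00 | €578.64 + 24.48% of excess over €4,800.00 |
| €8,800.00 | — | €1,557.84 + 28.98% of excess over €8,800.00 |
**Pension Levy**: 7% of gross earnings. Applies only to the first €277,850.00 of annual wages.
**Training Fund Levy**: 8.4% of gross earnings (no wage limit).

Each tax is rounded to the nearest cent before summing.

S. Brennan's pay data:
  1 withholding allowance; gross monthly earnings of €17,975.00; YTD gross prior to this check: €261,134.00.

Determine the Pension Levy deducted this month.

€1,170.12

Pension Levy: cap €277,850.00 − YTD €261,134.00 = €16,716.00 subject; 7% × €16,716.00 = €1,170.12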